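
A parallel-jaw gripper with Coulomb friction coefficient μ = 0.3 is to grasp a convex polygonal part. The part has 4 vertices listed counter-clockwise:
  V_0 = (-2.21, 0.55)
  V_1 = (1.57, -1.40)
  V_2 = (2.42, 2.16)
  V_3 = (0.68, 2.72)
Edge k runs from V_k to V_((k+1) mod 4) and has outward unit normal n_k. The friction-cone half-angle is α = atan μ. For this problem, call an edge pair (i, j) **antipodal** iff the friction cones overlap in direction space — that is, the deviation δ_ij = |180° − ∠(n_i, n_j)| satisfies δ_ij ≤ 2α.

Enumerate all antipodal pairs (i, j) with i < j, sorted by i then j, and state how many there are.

α = atan 0.3 = 16.70°;  2α = 33.40°
n_0 = (-0.4585, -0.8887)
n_1 = (+0.9727, -0.2322)
n_2 = (+0.3064, +0.9519)
n_3 = (-0.6004, +0.7997)
  (0,1): δ = 76.14°  ·
  (0,2): δ = 9.45°  ✓
  (0,3): δ = 64.19°  ·
  (1,2): δ = 94.41°  ·
  (1,3): δ = 39.67°  ·
  (2,3): δ = 125.26°  ·
antipodal pairs: 1

count = 1; pairs: (0,2)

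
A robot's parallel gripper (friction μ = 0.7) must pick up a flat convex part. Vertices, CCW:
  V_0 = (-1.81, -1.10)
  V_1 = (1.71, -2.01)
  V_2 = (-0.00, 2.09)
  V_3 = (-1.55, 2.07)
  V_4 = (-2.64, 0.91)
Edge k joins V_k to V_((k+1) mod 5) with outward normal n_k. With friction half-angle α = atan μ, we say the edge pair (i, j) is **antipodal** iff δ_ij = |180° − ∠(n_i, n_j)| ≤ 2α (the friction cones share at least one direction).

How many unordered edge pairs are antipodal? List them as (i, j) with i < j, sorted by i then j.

count = 6; pairs: (0,1), (0,2), (0,3), (1,3), (1,4), (2,4)

α = atan 0.7 = 34.99°;  2α = 69.98°
n_0 = (-0.2503, -0.9682)
n_1 = (+0.9229, +0.3849)
n_2 = (-0.0129, +0.9999)
n_3 = (-0.7288, +0.6848)
n_4 = (-0.9243, -0.3817)
  (0,1): δ = 52.87°  ✓
  (0,2): δ = 15.23°  ✓
  (0,3): δ = 61.28°  ✓
  (0,4): δ = 126.93°  ·
  (1,2): δ = 111.90°  ·
  (1,3): δ = 65.86°  ✓
  (1,4): δ = 0.20°  ✓
  (2,3): δ = 133.96°  ·
  (2,4): δ = 68.30°  ✓
  (3,4): δ = 114.34°  ·
antipodal pairs: 6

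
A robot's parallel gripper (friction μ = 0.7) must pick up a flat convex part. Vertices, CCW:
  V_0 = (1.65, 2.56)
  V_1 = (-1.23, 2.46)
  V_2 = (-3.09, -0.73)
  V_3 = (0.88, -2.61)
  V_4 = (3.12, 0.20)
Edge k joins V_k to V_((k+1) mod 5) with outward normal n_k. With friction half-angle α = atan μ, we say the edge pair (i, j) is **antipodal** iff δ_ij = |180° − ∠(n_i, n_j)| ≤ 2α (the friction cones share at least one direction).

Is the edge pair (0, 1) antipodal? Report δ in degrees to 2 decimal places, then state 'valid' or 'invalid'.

α = atan 0.7 = 34.99°;  2α = 69.98°
edge 0: e_0 = (-2.88, -0.10);  n_0 = (-0.0347, +0.9994)
edge 1: e_1 = (-1.86, -3.19);  n_1 = (-0.8639, +0.5037)
∠(n_0, n_1) = 57.77°
δ = |180° − 57.77°| = 122.23°
122.23° > 2α = 69.98°  →  invalid

δ = 122.23°, invalid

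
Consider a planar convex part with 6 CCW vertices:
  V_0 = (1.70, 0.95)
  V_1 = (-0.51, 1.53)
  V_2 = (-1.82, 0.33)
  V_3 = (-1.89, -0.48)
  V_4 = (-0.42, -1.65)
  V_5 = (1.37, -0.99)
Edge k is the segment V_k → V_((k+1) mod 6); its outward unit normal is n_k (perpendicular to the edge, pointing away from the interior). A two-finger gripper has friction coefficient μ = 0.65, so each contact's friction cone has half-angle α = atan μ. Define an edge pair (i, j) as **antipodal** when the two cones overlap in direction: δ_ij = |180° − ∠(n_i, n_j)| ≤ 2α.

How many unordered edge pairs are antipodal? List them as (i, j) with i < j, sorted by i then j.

α = atan 0.65 = 33.02°;  2α = 66.05°
n_0 = (+0.2538, +0.9672)
n_1 = (-0.6755, +0.7374)
n_2 = (-0.9963, +0.0861)
n_3 = (-0.6227, -0.7824)
n_4 = (+0.3459, -0.9383)
n_5 = (+0.9858, -0.1677)
  (0,1): δ = 122.80°  ·
  (0,2): δ = 80.23°  ·
  (0,3): δ = 23.81°  ✓
  (0,4): δ = 34.94°  ✓
  (0,5): δ = 95.05°  ·
  (1,2): δ = 137.43°  ·
  (1,3): δ = 81.01°  ·
  (1,4): δ = 22.25°  ✓
  (1,5): δ = 37.86°  ✓
  (2,3): δ = 123.58°  ·
  (2,4): δ = 64.82°  ✓
  (2,5): δ = 4.71°  ✓
  (3,4): δ = 121.24°  ·
  (3,5): δ = 61.14°  ✓
  (4,5): δ = 119.89°  ·
antipodal pairs: 7

count = 7; pairs: (0,3), (0,4), (1,4), (1,5), (2,4), (2,5), (3,5)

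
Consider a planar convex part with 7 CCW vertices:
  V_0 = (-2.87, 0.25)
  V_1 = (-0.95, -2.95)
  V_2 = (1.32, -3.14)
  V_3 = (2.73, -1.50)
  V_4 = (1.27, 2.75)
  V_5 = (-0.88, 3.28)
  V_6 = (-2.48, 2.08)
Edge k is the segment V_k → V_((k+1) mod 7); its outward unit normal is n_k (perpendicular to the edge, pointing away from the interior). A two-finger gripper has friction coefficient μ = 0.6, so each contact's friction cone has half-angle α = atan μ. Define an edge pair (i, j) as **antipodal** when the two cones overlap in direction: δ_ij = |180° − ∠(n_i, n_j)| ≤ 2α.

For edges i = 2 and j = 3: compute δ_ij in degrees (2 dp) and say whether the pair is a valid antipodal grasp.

α = atan 0.6 = 30.96°;  2α = 61.93°
edge 2: e_2 = (+1.41, +1.64);  n_2 = (+0.7583, -0.6519)
edge 3: e_3 = (-1.46, +4.25);  n_3 = (+0.9458, +0.3249)
∠(n_2, n_3) = 59.65°
δ = |180° − 59.65°| = 120.35°
120.35° > 2α = 61.93°  →  invalid

δ = 120.35°, invalid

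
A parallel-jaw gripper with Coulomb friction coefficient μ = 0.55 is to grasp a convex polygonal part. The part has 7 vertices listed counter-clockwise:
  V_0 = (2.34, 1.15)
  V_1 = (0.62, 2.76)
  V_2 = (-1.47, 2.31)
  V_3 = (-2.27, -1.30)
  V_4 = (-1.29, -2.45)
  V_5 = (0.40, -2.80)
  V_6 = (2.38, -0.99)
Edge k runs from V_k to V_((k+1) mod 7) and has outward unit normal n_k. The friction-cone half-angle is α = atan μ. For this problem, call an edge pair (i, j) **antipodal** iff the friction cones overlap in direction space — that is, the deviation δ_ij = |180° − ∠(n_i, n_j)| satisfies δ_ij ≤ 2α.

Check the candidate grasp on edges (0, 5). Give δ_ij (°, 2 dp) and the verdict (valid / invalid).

α = atan 0.55 = 28.81°;  2α = 57.62°
edge 0: e_0 = (-1.72, +1.61);  n_0 = (+0.6834, +0.7301)
edge 5: e_5 = (+1.98, +1.81);  n_5 = (+0.6747, -0.7381)
∠(n_0, n_5) = 94.46°
δ = |180° − 94.46°| = 85.54°
85.54° > 2α = 57.62°  →  invalid

δ = 85.54°, invalid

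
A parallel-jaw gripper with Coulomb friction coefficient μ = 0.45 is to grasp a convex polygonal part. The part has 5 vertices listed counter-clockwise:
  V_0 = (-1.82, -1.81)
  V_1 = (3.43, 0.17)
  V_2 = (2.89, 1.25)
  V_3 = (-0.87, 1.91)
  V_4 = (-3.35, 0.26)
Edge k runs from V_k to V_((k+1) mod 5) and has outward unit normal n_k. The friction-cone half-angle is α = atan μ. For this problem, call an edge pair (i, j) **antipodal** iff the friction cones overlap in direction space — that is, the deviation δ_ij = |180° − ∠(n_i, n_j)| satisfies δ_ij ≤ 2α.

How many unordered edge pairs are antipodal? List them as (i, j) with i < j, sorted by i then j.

count = 4; pairs: (0,2), (0,3), (1,4), (2,4)

α = atan 0.45 = 24.23°;  2α = 48.46°
n_0 = (+0.3529, -0.9357)
n_1 = (+0.8944, +0.4472)
n_2 = (+0.1729, +0.9849)
n_3 = (-0.5539, +0.8326)
n_4 = (-0.8042, -0.5944)
  (0,1): δ = 84.10°  ·
  (0,2): δ = 30.62°  ✓
  (0,3): δ = 12.97°  ✓
  (0,4): δ = 105.81°  ·
  (1,2): δ = 126.52°  ·
  (1,3): δ = 82.93°  ·
  (1,4): δ = 9.90°  ✓
  (2,3): δ = 136.41°  ·
  (2,4): δ = 43.57°  ✓
  (3,4): δ = 87.17°  ·
antipodal pairs: 4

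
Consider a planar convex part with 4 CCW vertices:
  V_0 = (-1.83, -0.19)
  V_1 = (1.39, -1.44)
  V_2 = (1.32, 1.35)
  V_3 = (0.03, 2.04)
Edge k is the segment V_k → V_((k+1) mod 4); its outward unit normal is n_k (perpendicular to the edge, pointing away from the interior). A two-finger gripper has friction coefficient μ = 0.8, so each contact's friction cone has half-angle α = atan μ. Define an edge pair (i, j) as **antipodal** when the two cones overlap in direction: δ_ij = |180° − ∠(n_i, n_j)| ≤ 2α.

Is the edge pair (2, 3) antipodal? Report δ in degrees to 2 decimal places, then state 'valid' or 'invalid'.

δ = 101.69°, invalid

α = atan 0.8 = 38.66°;  2α = 77.32°
edge 2: e_2 = (-1.29, +0.69);  n_2 = (+0.4717, +0.8818)
edge 3: e_3 = (-1.86, -2.23);  n_3 = (-0.7679, +0.6405)
∠(n_2, n_3) = 78.31°
δ = |180° − 78.31°| = 101.69°
101.69° > 2α = 77.32°  →  invalid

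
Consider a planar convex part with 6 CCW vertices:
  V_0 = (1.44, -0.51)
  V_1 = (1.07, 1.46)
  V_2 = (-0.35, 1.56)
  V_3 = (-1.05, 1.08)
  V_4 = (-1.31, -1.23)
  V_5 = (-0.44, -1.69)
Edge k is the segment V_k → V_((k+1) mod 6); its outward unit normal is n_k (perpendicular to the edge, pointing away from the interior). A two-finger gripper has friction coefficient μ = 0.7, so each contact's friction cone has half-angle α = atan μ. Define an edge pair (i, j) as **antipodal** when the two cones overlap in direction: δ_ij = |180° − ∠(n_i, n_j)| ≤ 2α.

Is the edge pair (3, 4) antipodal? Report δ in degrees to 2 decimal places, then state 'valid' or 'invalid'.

α = atan 0.7 = 34.99°;  2α = 69.98°
edge 3: e_3 = (-0.26, -2.31);  n_3 = (-0.9937, +0.1118)
edge 4: e_4 = (+0.87, -0.46);  n_4 = (-0.4674, -0.8840)
∠(n_3, n_4) = 68.55°
δ = |180° − 68.55°| = 111.45°
111.45° > 2α = 69.98°  →  invalid

δ = 111.45°, invalid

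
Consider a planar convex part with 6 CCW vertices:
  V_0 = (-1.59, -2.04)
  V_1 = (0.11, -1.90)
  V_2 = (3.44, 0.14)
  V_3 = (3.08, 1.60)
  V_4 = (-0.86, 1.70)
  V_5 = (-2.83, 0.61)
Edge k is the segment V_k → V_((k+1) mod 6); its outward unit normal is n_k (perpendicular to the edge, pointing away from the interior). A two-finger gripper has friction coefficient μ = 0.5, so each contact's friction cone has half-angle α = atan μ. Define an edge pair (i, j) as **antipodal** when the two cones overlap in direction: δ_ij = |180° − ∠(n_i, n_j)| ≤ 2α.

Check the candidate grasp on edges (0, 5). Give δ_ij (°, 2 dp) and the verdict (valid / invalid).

α = atan 0.5 = 26.57°;  2α = 53.13°
edge 0: e_0 = (+1.70, +0.14);  n_0 = (+0.0821, -0.9966)
edge 5: e_5 = (+1.24, -2.65);  n_5 = (-0.9057, -0.4238)
∠(n_0, n_5) = 69.63°
δ = |180° − 69.63°| = 110.37°
110.37° > 2α = 53.13°  →  invalid

δ = 110.37°, invalid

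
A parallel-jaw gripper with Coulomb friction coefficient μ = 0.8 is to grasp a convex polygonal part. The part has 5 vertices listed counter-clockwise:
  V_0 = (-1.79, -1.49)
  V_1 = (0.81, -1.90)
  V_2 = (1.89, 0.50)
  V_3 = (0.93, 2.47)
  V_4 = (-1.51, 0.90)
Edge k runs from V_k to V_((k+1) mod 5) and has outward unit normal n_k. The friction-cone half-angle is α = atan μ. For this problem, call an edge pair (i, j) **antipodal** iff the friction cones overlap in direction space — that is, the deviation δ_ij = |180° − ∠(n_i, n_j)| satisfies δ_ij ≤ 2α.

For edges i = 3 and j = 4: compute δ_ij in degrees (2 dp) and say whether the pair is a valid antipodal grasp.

δ = 129.44°, invalid

α = atan 0.8 = 38.66°;  2α = 77.32°
edge 3: e_3 = (-2.44, -1.57);  n_3 = (-0.5411, +0.8410)
edge 4: e_4 = (-0.28, -2.39);  n_4 = (-0.9932, +0.1164)
∠(n_3, n_4) = 50.56°
δ = |180° − 50.56°| = 129.44°
129.44° > 2α = 77.32°  →  invalid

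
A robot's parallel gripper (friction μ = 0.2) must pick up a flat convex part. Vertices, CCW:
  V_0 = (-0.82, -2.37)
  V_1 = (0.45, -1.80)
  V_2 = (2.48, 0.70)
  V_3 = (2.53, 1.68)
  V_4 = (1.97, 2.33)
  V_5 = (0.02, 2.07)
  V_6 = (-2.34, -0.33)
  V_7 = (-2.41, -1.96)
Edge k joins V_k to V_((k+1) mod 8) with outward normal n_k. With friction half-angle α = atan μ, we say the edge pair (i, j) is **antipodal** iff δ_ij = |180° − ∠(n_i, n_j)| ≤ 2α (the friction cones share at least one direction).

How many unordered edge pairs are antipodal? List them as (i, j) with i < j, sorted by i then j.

count = 5; pairs: (0,4), (0,5), (1,5), (2,6), (4,7)

α = atan 0.2 = 11.31°;  2α = 22.62°
n_0 = (+0.4095, -0.9123)
n_1 = (+0.7763, -0.6304)
n_2 = (+0.9987, -0.0510)
n_3 = (+0.7576, +0.6527)
n_4 = (-0.1322, +0.9912)
n_5 = (-0.7130, +0.7011)
n_6 = (-0.9991, +0.0429)
n_7 = (-0.2497, -0.9683)
  (0,1): δ = 153.25°  ·
  (0,2): δ = 117.09°  ·
  (0,3): δ = 73.43°  ·
  (0,4): δ = 16.58°  ✓
  (0,5): δ = 21.31°  ✓
  (0,6): δ = 63.37°  ·
  (0,7): δ = 141.37°  ·
  (1,2): δ = 143.84°  ·
  (1,3): δ = 100.18°  ·
  (1,4): δ = 43.33°  ·
  (1,5): δ = 5.44°  ✓
  (1,6): δ = 36.62°  ·
  (1,7): δ = 114.62°  ·
  (2,3): δ = 136.33°  ·
  (2,4): δ = 79.48°  ·
  (2,5): δ = 41.60°  ·
  (2,6): δ = 0.46°  ✓
  (2,7): δ = 78.46°  ·
  (3,4): δ = 123.15°  ·
  (3,5): δ = 85.26°  ·
  (3,6): δ = 43.21°  ·
  (3,7): δ = 34.79°  ·
  (4,5): δ = 142.11°  ·
  (4,6): δ = 100.05°  ·
  (4,7): δ = 22.05°  ✓
  (5,6): δ = 137.94°  ·
  (5,7): δ = 59.94°  ·
  (6,7): δ = 102.00°  ·
antipodal pairs: 5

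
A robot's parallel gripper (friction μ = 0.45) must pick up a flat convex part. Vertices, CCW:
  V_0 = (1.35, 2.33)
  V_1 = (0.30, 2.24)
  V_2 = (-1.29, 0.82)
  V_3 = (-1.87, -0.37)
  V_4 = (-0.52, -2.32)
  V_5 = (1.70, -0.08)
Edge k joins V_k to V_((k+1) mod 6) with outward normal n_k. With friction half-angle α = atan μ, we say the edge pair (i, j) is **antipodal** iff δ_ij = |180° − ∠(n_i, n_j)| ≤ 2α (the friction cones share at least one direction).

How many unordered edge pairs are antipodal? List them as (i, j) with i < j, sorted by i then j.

α = atan 0.45 = 24.23°;  2α = 48.46°
n_0 = (-0.0854, +0.9963)
n_1 = (-0.6661, +0.7459)
n_2 = (-0.8989, +0.4381)
n_3 = (-0.8222, -0.5692)
n_4 = (+0.7103, -0.7039)
n_5 = (+0.9896, +0.1437)
  (0,1): δ = 143.13°  ·
  (0,2): δ = 120.88°  ·
  (0,3): δ = 60.20°  ·
  (0,4): δ = 40.36°  ✓
  (0,5): δ = 93.36°  ·
  (1,2): δ = 157.75°  ·
  (1,3): δ = 97.07°  ·
  (1,4): δ = 3.49°  ✓
  (1,5): δ = 56.50°  ·
  (2,3): δ = 119.32°  ·
  (2,4): δ = 18.76°  ✓
  (2,5): δ = 34.25°  ✓
  (3,4): δ = 79.44°  ·
  (3,5): δ = 26.43°  ✓
  (4,5): δ = 126.99°  ·
antipodal pairs: 5

count = 5; pairs: (0,4), (1,4), (2,4), (2,5), (3,5)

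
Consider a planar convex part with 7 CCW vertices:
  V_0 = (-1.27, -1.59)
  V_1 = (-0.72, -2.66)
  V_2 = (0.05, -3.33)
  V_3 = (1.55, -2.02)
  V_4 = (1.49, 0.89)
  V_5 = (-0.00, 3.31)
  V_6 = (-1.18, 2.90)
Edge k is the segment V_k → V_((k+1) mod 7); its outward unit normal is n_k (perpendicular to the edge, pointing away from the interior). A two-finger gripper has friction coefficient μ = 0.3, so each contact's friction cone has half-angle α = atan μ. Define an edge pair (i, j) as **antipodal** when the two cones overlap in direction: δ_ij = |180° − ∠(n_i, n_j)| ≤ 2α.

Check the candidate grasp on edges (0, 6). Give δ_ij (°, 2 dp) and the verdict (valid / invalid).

δ = 151.65°, invalid

α = atan 0.3 = 16.70°;  2α = 33.40°
edge 0: e_0 = (+0.55, -1.07);  n_0 = (-0.8894, -0.4572)
edge 6: e_6 = (-0.09, -4.49);  n_6 = (-0.9998, +0.0200)
∠(n_0, n_6) = 28.35°
δ = |180° − 28.35°| = 151.65°
151.65° > 2α = 33.40°  →  invalid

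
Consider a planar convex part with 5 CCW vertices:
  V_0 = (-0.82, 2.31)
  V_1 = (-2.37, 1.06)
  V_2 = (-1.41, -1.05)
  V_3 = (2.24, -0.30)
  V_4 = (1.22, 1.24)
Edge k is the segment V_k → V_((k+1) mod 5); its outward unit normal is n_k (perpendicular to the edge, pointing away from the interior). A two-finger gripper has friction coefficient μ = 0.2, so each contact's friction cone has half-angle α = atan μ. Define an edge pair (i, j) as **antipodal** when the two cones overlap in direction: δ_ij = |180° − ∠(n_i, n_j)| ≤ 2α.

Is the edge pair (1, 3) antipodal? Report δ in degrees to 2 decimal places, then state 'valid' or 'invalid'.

δ = 9.05°, valid

α = atan 0.2 = 11.31°;  2α = 22.62°
edge 1: e_1 = (+0.96, -2.11);  n_1 = (-0.9102, -0.4141)
edge 3: e_3 = (-1.02, +1.54);  n_3 = (+0.8337, +0.5522)
∠(n_1, n_3) = 170.95°
δ = |180° − 170.95°| = 9.05°
9.05° ≤ 2α = 22.62°  →  valid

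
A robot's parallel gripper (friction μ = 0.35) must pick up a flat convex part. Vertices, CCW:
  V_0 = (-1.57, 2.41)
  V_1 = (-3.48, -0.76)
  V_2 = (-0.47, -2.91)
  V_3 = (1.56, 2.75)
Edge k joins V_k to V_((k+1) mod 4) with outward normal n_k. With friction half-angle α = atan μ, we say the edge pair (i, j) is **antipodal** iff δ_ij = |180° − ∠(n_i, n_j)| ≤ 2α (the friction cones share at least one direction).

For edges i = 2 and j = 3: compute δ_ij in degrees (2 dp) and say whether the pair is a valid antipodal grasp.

α = atan 0.35 = 19.29°;  2α = 38.58°
edge 2: e_2 = (+2.03, +5.66);  n_2 = (+0.9413, -0.3376)
edge 3: e_3 = (-3.13, -0.34);  n_3 = (-0.1080, +0.9942)
∠(n_2, n_3) = 115.93°
δ = |180° − 115.93°| = 64.07°
64.07° > 2α = 38.58°  →  invalid

δ = 64.07°, invalid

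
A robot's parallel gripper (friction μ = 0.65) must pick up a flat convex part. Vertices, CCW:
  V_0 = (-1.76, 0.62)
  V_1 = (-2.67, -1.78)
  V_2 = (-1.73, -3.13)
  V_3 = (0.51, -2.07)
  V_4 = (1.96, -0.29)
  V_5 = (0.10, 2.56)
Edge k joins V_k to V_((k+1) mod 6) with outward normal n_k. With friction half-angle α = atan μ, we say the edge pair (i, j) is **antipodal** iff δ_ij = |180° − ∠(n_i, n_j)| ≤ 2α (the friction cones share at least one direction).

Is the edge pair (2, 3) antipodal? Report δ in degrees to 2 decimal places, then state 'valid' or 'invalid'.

α = atan 0.65 = 33.02°;  2α = 66.05°
edge 2: e_2 = (+2.24, +1.06);  n_2 = (+0.4277, -0.9039)
edge 3: e_3 = (+1.45, +1.78);  n_3 = (+0.7753, -0.6316)
∠(n_2, n_3) = 25.51°
δ = |180° − 25.51°| = 154.49°
154.49° > 2α = 66.05°  →  invalid

δ = 154.49°, invalid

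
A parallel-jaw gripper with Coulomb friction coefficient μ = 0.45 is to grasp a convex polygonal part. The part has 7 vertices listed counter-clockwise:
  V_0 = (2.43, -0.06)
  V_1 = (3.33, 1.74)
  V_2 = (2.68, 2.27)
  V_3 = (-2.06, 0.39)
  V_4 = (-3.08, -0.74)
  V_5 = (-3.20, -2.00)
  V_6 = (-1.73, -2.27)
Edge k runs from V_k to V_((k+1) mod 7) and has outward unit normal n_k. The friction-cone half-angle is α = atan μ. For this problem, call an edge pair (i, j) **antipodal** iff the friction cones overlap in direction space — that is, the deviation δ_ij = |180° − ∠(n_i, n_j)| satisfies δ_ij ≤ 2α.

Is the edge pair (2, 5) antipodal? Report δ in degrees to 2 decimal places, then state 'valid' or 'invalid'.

δ = 32.04°, valid

α = atan 0.45 = 24.23°;  2α = 48.46°
edge 2: e_2 = (-4.74, -1.88);  n_2 = (-0.3687, +0.9296)
edge 5: e_5 = (+1.47, -0.27);  n_5 = (-0.1807, -0.9835)
∠(n_2, n_5) = 147.96°
δ = |180° − 147.96°| = 32.04°
32.04° ≤ 2α = 48.46°  →  valid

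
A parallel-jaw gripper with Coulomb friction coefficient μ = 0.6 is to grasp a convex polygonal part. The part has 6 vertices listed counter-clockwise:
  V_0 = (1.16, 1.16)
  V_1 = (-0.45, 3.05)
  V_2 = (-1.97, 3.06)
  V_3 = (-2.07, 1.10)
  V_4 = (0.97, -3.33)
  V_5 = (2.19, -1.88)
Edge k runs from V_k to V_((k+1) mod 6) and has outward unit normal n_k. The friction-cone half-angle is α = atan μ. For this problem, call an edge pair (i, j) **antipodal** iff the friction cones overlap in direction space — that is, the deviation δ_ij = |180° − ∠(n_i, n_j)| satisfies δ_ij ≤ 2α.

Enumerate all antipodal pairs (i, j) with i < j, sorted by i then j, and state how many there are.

α = atan 0.6 = 30.96°;  2α = 61.93°
n_0 = (+0.7612, +0.6485)
n_1 = (+0.0066, +1.0000)
n_2 = (-0.9987, +0.0510)
n_3 = (-0.8245, -0.5658)
n_4 = (+0.7652, -0.6438)
n_5 = (+0.9471, +0.3209)
  (0,1): δ = 130.80°  ·
  (0,2): δ = 43.35°  ✓
  (0,3): δ = 5.97°  ✓
  (0,4): δ = 99.50°  ·
  (0,5): δ = 158.29°  ·
  (1,2): δ = 92.54°  ·
  (1,3): δ = 55.16°  ✓
  (1,4): δ = 50.30°  ✓
  (1,5): δ = 109.09°  ·
  (2,3): δ = 142.62°  ·
  (2,4): δ = 37.16°  ✓
  (2,5): δ = 21.64°  ✓
  (3,4): δ = 74.54°  ·
  (3,5): δ = 15.74°  ✓
  (4,5): δ = 121.21°  ·
antipodal pairs: 7

count = 7; pairs: (0,2), (0,3), (1,3), (1,4), (2,4), (2,5), (3,5)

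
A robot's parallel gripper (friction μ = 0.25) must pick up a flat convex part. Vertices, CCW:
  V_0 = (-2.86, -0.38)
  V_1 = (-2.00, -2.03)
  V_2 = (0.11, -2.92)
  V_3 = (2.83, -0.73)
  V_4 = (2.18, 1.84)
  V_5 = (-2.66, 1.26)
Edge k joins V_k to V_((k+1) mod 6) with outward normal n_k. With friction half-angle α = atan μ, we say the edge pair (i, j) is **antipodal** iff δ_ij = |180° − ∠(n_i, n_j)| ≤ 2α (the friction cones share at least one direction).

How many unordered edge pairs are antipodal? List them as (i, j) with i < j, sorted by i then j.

count = 2; pairs: (0,3), (3,5)

α = atan 0.25 = 14.04°;  2α = 28.07°
n_0 = (-0.8868, -0.4622)
n_1 = (-0.3886, -0.9214)
n_2 = (+0.6271, -0.7789)
n_3 = (+0.9695, +0.2452)
n_4 = (-0.1190, +0.9929)
n_5 = (-0.9926, +0.1211)
  (0,1): δ = 140.40°  ·
  (0,2): δ = 78.69°  ·
  (0,3): δ = 13.34°  ✓
  (0,4): δ = 69.30°  ·
  (0,5): δ = 145.52°  ·
  (1,2): δ = 118.29°  ·
  (1,3): δ = 52.94°  ·
  (1,4): δ = 29.70°  ·
  (1,5): δ = 105.92°  ·
  (2,3): δ = 114.65°  ·
  (2,4): δ = 32.01°  ·
  (2,5): δ = 44.21°  ·
  (3,4): δ = 97.36°  ·
  (3,5): δ = 21.15°  ✓
  (4,5): δ = 103.79°  ·
antipodal pairs: 2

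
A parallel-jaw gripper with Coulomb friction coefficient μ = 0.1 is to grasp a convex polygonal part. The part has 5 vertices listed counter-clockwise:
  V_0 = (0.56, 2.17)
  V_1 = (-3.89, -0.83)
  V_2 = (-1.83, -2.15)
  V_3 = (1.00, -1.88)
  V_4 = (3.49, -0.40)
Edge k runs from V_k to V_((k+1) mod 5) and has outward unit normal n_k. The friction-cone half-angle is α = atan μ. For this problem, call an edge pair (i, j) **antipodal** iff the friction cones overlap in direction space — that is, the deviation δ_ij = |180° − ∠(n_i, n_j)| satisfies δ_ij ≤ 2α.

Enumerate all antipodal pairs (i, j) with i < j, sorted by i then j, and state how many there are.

count = 2; pairs: (0,3), (1,4)

α = atan 0.1 = 5.71°;  2α = 11.42°
n_0 = (-0.5590, +0.8292)
n_1 = (-0.5395, -0.8420)
n_2 = (+0.0950, -0.9955)
n_3 = (+0.5109, -0.8596)
n_4 = (+0.6594, +0.7518)
  (0,1): δ = 66.64°  ·
  (0,2): δ = 28.54°  ·
  (0,3): δ = 3.26°  ✓
  (0,4): δ = 104.76°  ·
  (1,2): δ = 141.90°  ·
  (1,3): δ = 116.62°  ·
  (1,4): δ = 8.60°  ✓
  (2,3): δ = 154.72°  ·
  (2,4): δ = 46.70°  ·
  (3,4): δ = 71.98°  ·
antipodal pairs: 2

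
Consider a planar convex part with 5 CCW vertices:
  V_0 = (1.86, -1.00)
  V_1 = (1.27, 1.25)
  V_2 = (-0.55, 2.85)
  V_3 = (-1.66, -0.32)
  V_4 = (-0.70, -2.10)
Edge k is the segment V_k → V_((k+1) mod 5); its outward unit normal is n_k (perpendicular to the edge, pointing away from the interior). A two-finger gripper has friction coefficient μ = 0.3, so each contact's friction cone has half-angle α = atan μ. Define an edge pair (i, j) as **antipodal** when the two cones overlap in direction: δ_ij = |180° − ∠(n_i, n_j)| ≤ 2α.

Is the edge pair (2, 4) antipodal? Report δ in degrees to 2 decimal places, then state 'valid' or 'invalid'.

α = atan 0.3 = 16.70°;  2α = 33.40°
edge 2: e_2 = (-1.11, -3.17);  n_2 = (-0.9438, +0.3305)
edge 4: e_4 = (+2.56, +1.10);  n_4 = (+0.3948, -0.9188)
∠(n_2, n_4) = 132.55°
δ = |180° − 132.55°| = 47.45°
47.45° > 2α = 33.40°  →  invalid

δ = 47.45°, invalid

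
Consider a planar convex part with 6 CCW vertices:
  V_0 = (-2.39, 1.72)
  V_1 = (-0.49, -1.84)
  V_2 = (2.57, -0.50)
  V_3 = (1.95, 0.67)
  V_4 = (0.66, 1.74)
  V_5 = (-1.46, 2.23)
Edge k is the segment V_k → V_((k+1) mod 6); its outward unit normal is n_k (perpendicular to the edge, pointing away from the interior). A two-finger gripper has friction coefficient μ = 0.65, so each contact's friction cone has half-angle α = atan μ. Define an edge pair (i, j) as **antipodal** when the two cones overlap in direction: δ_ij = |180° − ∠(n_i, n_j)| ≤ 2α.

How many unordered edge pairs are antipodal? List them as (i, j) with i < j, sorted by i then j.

count = 6; pairs: (0,2), (0,3), (0,4), (1,3), (1,4), (1,5)

α = atan 0.65 = 33.02°;  2α = 66.05°
n_0 = (-0.8822, -0.4708)
n_1 = (+0.4011, -0.9160)
n_2 = (+0.8836, +0.4682)
n_3 = (+0.6384, +0.7697)
n_4 = (+0.2252, +0.9743)
n_5 = (-0.4808, +0.8768)
  (0,1): δ = 94.44°  ·
  (0,2): δ = 0.17°  ✓
  (0,3): δ = 22.24°  ✓
  (0,4): δ = 48.90°  ✓
  (0,5): δ = 90.65°  ·
  (1,2): δ = 85.73°  ·
  (1,3): δ = 63.32°  ✓
  (1,4): δ = 36.66°  ✓
  (1,5): δ = 5.09°  ✓
  (2,3): δ = 157.59°  ·
  (2,4): δ = 130.93°  ·
  (2,5): δ = 89.18°  ·
  (3,4): δ = 153.34°  ·
  (3,5): δ = 111.59°  ·
  (4,5): δ = 138.25°  ·
antipodal pairs: 6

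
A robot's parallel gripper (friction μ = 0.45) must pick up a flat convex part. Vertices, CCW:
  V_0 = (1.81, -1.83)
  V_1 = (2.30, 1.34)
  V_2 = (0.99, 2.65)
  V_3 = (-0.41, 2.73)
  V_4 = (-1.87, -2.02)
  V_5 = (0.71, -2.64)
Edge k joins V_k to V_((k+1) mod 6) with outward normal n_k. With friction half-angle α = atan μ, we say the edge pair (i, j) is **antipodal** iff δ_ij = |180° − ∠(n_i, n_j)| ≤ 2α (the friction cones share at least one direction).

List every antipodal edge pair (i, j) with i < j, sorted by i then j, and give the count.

α = atan 0.45 = 24.23°;  2α = 48.46°
n_0 = (+0.9883, -0.1528)
n_1 = (+0.7071, +0.7071)
n_2 = (+0.0570, +0.9984)
n_3 = (-0.9559, +0.2938)
n_4 = (-0.2337, -0.9723)
n_5 = (+0.5929, -0.8052)
  (0,1): δ = 126.21°  ·
  (0,2): δ = 84.48°  ·
  (0,3): δ = 8.30°  ✓
  (0,4): δ = 85.27°  ·
  (0,5): δ = 135.15°  ·
  (1,2): δ = 138.27°  ·
  (1,3): δ = 62.09°  ·
  (1,4): δ = 31.49°  ✓
  (1,5): δ = 81.37°  ·
  (2,3): δ = 103.82°  ·
  (2,4): δ = 10.24°  ✓
  (2,5): δ = 39.64°  ✓
  (3,4): δ = 86.43°  ·
  (3,5): δ = 36.55°  ✓
  (4,5): δ = 130.12°  ·
antipodal pairs: 5

count = 5; pairs: (0,3), (1,4), (2,4), (2,5), (3,5)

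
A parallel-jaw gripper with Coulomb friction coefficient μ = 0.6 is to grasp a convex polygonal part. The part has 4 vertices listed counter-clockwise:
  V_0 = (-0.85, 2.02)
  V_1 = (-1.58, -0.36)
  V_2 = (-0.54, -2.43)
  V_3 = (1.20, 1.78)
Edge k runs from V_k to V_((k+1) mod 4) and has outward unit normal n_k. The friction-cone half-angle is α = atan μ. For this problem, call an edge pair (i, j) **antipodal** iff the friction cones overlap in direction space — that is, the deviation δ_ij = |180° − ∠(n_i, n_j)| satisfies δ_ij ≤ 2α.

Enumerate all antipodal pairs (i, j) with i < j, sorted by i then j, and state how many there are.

count = 3; pairs: (0,2), (1,2), (1,3)

α = atan 0.6 = 30.96°;  2α = 61.93°
n_0 = (-0.9560, +0.2932)
n_1 = (-0.8936, -0.4489)
n_2 = (+0.9242, -0.3820)
n_3 = (+0.1163, +0.9932)
  (0,1): δ = 136.27°  ·
  (0,2): δ = 5.40°  ✓
  (0,3): δ = 100.37°  ·
  (1,2): δ = 49.13°  ✓
  (1,3): δ = 56.65°  ✓
  (2,3): δ = 74.22°  ·
antipodal pairs: 3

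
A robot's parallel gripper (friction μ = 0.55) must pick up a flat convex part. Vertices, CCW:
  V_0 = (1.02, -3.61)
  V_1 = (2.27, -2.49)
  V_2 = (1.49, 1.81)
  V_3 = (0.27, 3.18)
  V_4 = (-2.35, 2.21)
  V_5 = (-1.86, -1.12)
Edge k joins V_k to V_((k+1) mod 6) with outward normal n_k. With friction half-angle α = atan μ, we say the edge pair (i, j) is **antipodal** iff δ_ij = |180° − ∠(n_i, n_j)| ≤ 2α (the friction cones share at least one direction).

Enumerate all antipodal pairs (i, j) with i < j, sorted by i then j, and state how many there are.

count = 6; pairs: (0,3), (0,4), (1,4), (1,5), (2,4), (2,5)

α = atan 0.55 = 28.81°;  2α = 57.62°
n_0 = (+0.6673, -0.7448)
n_1 = (+0.9839, +0.1785)
n_2 = (+0.7468, +0.6650)
n_3 = (-0.3472, +0.9378)
n_4 = (-0.9893, -0.1456)
n_5 = (-0.6540, -0.7565)
  (0,1): δ = 121.58°  ·
  (0,2): δ = 90.17°  ·
  (0,3): δ = 21.54°  ✓
  (0,4): δ = 56.51°  ✓
  (0,5): δ = 97.29°  ·
  (1,2): δ = 148.60°  ·
  (1,3): δ = 79.97°  ·
  (1,4): δ = 1.91°  ✓
  (1,5): δ = 38.87°  ✓
  (2,3): δ = 111.37°  ·
  (2,4): δ = 33.31°  ✓
  (2,5): δ = 7.47°  ✓
  (3,4): δ = 101.95°  ·
  (3,5): δ = 61.16°  ·
  (4,5): δ = 139.22°  ·
antipodal pairs: 6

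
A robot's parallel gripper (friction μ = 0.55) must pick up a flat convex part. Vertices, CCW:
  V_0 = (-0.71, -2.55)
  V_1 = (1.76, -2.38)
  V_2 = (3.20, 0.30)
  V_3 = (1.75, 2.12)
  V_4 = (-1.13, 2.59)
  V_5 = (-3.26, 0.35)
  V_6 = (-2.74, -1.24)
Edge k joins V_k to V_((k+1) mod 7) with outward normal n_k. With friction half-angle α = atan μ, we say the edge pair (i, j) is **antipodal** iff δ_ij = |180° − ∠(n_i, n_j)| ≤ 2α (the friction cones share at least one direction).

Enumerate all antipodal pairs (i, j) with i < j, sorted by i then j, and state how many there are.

count = 8; pairs: (0,2), (0,3), (0,4), (1,4), (1,5), (2,5), (2,6), (3,6)

α = atan 0.55 = 28.81°;  2α = 57.62°
n_0 = (+0.0687, -0.9976)
n_1 = (+0.8809, -0.4733)
n_2 = (+0.7821, +0.6231)
n_3 = (+0.1611, +0.9869)
n_4 = (-0.7247, +0.6891)
n_5 = (-0.9505, -0.3108)
n_6 = (-0.5422, -0.8402)
  (0,1): δ = 122.19°  ·
  (0,2): δ = 55.39°  ✓
  (0,3): δ = 13.21°  ✓
  (0,4): δ = 42.50°  ✓
  (0,5): δ = 104.17°  ·
  (0,6): δ = 143.23°  ·
  (1,2): δ = 113.21°  ·
  (1,3): δ = 71.02°  ·
  (1,4): δ = 15.31°  ✓
  (1,5): δ = 46.36°  ✓
  (1,6): δ = 85.41°  ·
  (2,3): δ = 137.81°  ·
  (2,4): δ = 82.10°  ·
  (2,5): δ = 20.43°  ✓
  (2,6): δ = 18.62°  ✓
  (3,4): δ = 124.29°  ·
  (3,5): δ = 62.62°  ·
  (3,6): δ = 23.57°  ✓
  (4,5): δ = 118.33°  ·
  (4,6): δ = 79.28°  ·
  (5,6): δ = 140.94°  ·
antipodal pairs: 8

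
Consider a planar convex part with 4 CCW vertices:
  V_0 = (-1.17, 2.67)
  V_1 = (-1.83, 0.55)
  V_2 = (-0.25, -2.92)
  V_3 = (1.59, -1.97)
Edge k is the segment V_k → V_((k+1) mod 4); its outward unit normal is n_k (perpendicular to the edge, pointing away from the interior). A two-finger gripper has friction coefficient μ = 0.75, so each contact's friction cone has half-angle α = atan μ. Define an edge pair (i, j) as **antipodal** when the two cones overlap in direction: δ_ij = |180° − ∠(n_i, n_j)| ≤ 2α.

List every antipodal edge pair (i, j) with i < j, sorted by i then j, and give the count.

α = atan 0.75 = 36.87°;  2α = 73.74°
n_0 = (-0.9548, +0.2972)
n_1 = (-0.9101, -0.4144)
n_2 = (+0.4588, -0.8886)
n_3 = (+0.8594, +0.5112)
  (0,1): δ = 138.23°  ·
  (0,2): δ = 45.40°  ✓
  (0,3): δ = 48.04°  ✓
  (1,2): δ = 87.17°  ·
  (1,3): δ = 6.26°  ✓
  (2,3): δ = 86.56°  ·
antipodal pairs: 3

count = 3; pairs: (0,2), (0,3), (1,3)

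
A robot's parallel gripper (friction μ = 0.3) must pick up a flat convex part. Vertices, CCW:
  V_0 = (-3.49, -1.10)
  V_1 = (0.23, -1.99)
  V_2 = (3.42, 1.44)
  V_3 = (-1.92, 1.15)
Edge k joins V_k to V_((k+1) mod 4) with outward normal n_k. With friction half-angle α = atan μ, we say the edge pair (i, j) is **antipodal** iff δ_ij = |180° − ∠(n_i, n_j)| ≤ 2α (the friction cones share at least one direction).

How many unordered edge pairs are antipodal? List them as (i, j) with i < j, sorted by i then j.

α = atan 0.3 = 16.70°;  2α = 33.40°
n_0 = (-0.2327, -0.9726)
n_1 = (+0.7323, -0.6810)
n_2 = (-0.0542, +0.9985)
n_3 = (-0.8201, +0.5722)
  (0,1): δ = 119.47°  ·
  (0,2): δ = 16.56°  ✓
  (0,3): δ = 68.55°  ·
  (1,2): δ = 43.97°  ·
  (1,3): δ = 8.02°  ✓
  (2,3): δ = 128.01°  ·
antipodal pairs: 2

count = 2; pairs: (0,2), (1,3)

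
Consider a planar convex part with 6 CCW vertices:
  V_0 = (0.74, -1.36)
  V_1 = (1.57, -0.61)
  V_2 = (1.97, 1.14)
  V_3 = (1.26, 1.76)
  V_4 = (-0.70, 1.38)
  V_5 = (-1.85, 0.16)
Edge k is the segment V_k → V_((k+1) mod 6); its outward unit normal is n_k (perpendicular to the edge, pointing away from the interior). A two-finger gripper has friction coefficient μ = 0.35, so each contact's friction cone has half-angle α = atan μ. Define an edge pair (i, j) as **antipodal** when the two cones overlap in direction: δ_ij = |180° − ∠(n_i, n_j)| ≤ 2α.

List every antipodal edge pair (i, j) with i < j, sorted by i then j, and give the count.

count = 4; pairs: (0,3), (0,4), (1,4), (2,5)

α = atan 0.35 = 19.29°;  2α = 38.58°
n_0 = (+0.6704, -0.7420)
n_1 = (+0.9749, -0.2228)
n_2 = (+0.6578, +0.7532)
n_3 = (-0.1903, +0.9817)
n_4 = (-0.7277, +0.6859)
n_5 = (-0.5061, -0.8624)
  (0,1): δ = 144.98°  ·
  (0,2): δ = 83.23°  ·
  (0,3): δ = 31.13°  ✓
  (0,4): δ = 4.59°  ✓
  (0,5): δ = 107.49°  ·
  (1,2): δ = 118.25°  ·
  (1,3): δ = 66.15°  ·
  (1,4): δ = 30.43°  ✓
  (1,5): δ = 72.47°  ·
  (2,3): δ = 127.90°  ·
  (2,4): δ = 92.18°  ·
  (2,5): δ = 10.72°  ✓
  (3,4): δ = 144.28°  ·
  (3,5): δ = 41.38°  ·
  (4,5): δ = 77.10°  ·
antipodal pairs: 4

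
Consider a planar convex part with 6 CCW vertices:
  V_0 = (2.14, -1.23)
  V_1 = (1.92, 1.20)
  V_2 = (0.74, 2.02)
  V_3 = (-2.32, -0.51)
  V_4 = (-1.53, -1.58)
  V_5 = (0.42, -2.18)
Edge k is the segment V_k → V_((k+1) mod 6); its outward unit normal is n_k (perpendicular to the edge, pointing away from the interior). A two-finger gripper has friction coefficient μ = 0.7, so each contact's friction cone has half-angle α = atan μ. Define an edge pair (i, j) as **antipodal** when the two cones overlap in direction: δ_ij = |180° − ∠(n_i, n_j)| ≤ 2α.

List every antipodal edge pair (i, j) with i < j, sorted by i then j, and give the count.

count = 8; pairs: (0,2), (0,3), (0,4), (1,3), (1,4), (1,5), (2,4), (2,5)

α = atan 0.7 = 34.99°;  2α = 69.98°
n_0 = (+0.9959, +0.0902)
n_1 = (+0.5707, +0.8212)
n_2 = (-0.6372, +0.7707)
n_3 = (-0.8045, -0.5940)
n_4 = (-0.2941, -0.9558)
n_5 = (+0.4835, -0.8754)
  (0,1): δ = 129.97°  ·
  (0,2): δ = 55.59°  ✓
  (0,3): δ = 31.27°  ✓
  (0,4): δ = 67.72°  ✓
  (0,5): δ = 113.74°  ·
  (1,2): δ = 105.62°  ·
  (1,3): δ = 18.76°  ✓
  (1,4): δ = 17.69°  ✓
  (1,5): δ = 63.71°  ✓
  (2,3): δ = 93.14°  ·
  (2,4): δ = 56.69°  ✓
  (2,5): δ = 10.67°  ✓
  (3,4): δ = 143.54°  ·
  (3,5): δ = 97.53°  ·
  (4,5): δ = 133.98°  ·
antipodal pairs: 8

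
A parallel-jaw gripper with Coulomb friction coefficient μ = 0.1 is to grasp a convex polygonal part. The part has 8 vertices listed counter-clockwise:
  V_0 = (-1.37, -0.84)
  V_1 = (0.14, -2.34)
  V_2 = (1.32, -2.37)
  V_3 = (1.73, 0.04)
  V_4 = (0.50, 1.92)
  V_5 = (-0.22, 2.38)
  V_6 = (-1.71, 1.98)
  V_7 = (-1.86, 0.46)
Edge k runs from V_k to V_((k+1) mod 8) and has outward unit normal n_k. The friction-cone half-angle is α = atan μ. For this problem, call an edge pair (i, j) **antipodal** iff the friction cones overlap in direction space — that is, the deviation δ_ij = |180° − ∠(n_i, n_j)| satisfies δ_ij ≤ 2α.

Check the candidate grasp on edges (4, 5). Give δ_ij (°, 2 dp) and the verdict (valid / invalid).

δ = 132.40°, invalid

α = atan 0.1 = 5.71°;  2α = 11.42°
edge 4: e_4 = (-0.72, +0.46);  n_4 = (+0.5384, +0.8427)
edge 5: e_5 = (-1.49, -0.40);  n_5 = (-0.2593, +0.9658)
∠(n_4, n_5) = 47.60°
δ = |180° − 47.60°| = 132.40°
132.40° > 2α = 11.42°  →  invalid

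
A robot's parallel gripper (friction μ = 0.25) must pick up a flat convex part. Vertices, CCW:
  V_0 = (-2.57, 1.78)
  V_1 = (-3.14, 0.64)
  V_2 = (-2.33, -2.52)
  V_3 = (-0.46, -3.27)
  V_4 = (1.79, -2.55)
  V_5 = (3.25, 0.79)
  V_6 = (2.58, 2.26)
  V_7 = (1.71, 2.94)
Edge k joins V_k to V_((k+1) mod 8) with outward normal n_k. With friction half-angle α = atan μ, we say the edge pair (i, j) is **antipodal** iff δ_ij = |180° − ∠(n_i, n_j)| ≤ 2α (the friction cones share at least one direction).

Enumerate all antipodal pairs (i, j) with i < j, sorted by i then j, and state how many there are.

count = 4; pairs: (0,4), (1,5), (2,6), (3,7)

α = atan 0.25 = 14.04°;  2α = 28.07°
n_0 = (-0.8944, +0.4472)
n_1 = (-0.9687, -0.2483)
n_2 = (-0.3722, -0.9281)
n_3 = (+0.3048, -0.9524)
n_4 = (+0.9163, -0.4005)
n_5 = (+0.9099, +0.4147)
n_6 = (+0.6158, +0.7879)
n_7 = (-0.2616, +0.9652)
  (0,1): δ = 139.06°  ·
  (0,2): δ = 85.29°  ·
  (0,3): δ = 45.69°  ·
  (0,4): δ = 2.95°  ✓
  (0,5): δ = 51.07°  ·
  (0,6): δ = 78.55°  ·
  (0,7): δ = 131.73°  ·
  (1,2): δ = 126.23°  ·
  (1,3): δ = 86.63°  ·
  (1,4): δ = 37.99°  ·
  (1,5): δ = 10.13°  ✓
  (1,6): δ = 37.61°  ·
  (1,7): δ = 90.79°  ·
  (2,3): δ = 140.40°  ·
  (2,4): δ = 91.76°  ·
  (2,5): δ = 43.64°  ·
  (2,6): δ = 16.16°  ✓
  (2,7): δ = 37.02°  ·
  (3,4): δ = 131.36°  ·
  (3,5): δ = 83.24°  ·
  (3,6): δ = 55.76°  ·
  (3,7): δ = 2.58°  ✓
  (4,5): δ = 131.89°  ·
  (4,6): δ = 104.40°  ·
  (4,7): δ = 51.22°  ·
  (5,6): δ = 152.51°  ·
  (5,7): δ = 99.34°  ·
  (6,7): δ = 126.82°  ·
antipodal pairs: 4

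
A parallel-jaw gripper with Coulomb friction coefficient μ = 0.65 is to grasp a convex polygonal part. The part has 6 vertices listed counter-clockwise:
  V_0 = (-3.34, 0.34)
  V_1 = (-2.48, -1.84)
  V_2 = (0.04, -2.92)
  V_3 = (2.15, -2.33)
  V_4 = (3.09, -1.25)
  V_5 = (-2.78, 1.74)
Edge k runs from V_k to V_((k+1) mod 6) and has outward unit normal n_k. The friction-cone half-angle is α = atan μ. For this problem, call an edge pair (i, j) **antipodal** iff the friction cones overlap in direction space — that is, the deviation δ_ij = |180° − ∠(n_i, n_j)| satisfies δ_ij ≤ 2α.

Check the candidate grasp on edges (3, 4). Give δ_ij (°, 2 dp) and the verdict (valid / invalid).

α = atan 0.65 = 33.02°;  2α = 66.05°
edge 3: e_3 = (+0.94, +1.08);  n_3 = (+0.7543, -0.6565)
edge 4: e_4 = (-5.87, +2.99);  n_4 = (+0.4539, +0.8911)
∠(n_3, n_4) = 104.04°
δ = |180° − 104.04°| = 75.96°
75.96° > 2α = 66.05°  →  invalid

δ = 75.96°, invalid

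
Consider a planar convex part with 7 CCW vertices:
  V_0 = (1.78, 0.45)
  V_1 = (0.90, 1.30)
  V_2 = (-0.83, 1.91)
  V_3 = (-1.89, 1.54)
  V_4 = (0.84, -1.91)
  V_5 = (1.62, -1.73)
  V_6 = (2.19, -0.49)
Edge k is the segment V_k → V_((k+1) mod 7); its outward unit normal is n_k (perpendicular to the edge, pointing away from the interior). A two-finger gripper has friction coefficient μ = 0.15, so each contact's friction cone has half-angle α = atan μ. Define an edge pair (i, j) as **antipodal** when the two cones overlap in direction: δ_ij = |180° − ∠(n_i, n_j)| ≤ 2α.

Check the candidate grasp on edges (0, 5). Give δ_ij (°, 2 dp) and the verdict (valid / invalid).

δ = 109.32°, invalid

α = atan 0.15 = 8.53°;  2α = 17.06°
edge 0: e_0 = (-0.88, +0.85);  n_0 = (+0.6947, +0.7193)
edge 5: e_5 = (+0.57, +1.24);  n_5 = (+0.9086, -0.4177)
∠(n_0, n_5) = 70.68°
δ = |180° − 70.68°| = 109.32°
109.32° > 2α = 17.06°  →  invalid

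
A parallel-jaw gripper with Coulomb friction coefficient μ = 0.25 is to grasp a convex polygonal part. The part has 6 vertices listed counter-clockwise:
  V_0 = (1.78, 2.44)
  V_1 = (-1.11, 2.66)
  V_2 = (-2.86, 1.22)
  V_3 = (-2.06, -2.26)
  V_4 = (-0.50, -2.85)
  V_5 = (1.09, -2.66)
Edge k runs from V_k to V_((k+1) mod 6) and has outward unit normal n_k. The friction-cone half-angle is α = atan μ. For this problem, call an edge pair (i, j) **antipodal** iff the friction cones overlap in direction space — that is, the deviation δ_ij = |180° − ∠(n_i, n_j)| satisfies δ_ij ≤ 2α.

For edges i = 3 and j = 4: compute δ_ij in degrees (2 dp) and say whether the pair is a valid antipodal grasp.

α = atan 0.25 = 14.04°;  2α = 28.07°
edge 3: e_3 = (+1.56, -0.59);  n_3 = (-0.3538, -0.9353)
edge 4: e_4 = (+1.59, +0.19);  n_4 = (+0.1187, -0.9929)
∠(n_3, n_4) = 27.53°
δ = |180° − 27.53°| = 152.47°
152.47° > 2α = 28.07°  →  invalid

δ = 152.47°, invalid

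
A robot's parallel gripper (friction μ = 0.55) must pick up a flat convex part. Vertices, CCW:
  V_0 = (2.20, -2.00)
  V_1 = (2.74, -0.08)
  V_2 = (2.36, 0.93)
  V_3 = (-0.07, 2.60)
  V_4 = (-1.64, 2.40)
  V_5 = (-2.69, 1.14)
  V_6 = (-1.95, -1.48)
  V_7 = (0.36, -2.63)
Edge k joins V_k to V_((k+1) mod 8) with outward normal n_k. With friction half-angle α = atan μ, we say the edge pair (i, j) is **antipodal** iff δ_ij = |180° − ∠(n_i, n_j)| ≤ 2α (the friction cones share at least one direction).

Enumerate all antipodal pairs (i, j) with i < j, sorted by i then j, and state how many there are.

count = 10; pairs: (0,4), (0,5), (1,5), (1,6), (2,5), (2,6), (2,7), (3,6), (3,7), (4,7)

α = atan 0.55 = 28.81°;  2α = 57.62°
n_0 = (+0.9627, -0.2707)
n_1 = (+0.9359, +0.3521)
n_2 = (+0.5664, +0.8241)
n_3 = (-0.1264, +0.9920)
n_4 = (-0.7682, +0.6402)
n_5 = (-0.9624, -0.2718)
n_6 = (-0.4457, -0.8952)
n_7 = (+0.3239, -0.9461)
  (0,1): δ = 143.67°  ·
  (0,2): δ = 108.79°  ·
  (0,3): δ = 67.03°  ·
  (0,4): δ = 24.10°  ✓
  (0,5): δ = 31.48°  ✓
  (0,6): δ = 79.24°  ·
  (0,7): δ = 124.61°  ·
  (1,2): δ = 145.12°  ·
  (1,3): δ = 103.36°  ·
  (1,4): δ = 60.42°  ·
  (1,5): δ = 4.85°  ✓
  (1,6): δ = 42.92°  ✓
  (1,7): δ = 88.28°  ·
  (2,3): δ = 138.24°  ·
  (2,4): δ = 95.31°  ·
  (2,5): δ = 39.73°  ✓
  (2,6): δ = 8.03°  ✓
  (2,7): δ = 53.40°  ✓
  (3,4): δ = 137.07°  ·
  (3,5): δ = 81.49°  ·
  (3,6): δ = 33.73°  ✓
  (3,7): δ = 11.64°  ✓
  (4,5): δ = 124.42°  ·
  (4,6): δ = 76.66°  ·
  (4,7): δ = 31.29°  ✓
  (5,6): δ = 132.24°  ·
  (5,7): δ = 86.87°  ·
  (6,7): δ = 134.63°  ·
antipodal pairs: 10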